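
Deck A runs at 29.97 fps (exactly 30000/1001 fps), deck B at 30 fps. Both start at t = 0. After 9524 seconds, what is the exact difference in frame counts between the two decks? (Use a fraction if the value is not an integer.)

285720/1001 frames

A emits 30000/1001 × 9524 = 285720000/1001 frames; B emits 30 × 9524 = 285720.
Difference = 285720/1001 frames (≈ 285.4346); B is ahead of A.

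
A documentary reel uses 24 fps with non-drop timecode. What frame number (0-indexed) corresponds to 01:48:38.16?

156448

Total seconds to the label: (1 × 3600 + 48 × 60 + 38) = 6518.
Frame index = 6518 × 24 + 16 = 156448.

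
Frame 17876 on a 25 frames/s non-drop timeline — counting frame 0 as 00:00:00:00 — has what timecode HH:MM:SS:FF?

17876 ÷ 25 = 715 full seconds, remainder 1 frame.
715 s = 0 h 11 min 55 s.
Timecode: 00:11:55:01.

00:11:55:01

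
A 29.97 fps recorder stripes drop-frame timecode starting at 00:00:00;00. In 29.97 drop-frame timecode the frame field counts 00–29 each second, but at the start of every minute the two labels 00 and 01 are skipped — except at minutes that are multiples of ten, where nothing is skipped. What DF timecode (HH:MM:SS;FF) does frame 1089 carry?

00:00:36;09

Ten DF minutes hold 17982 frames, so frame 1089 lies in block 0 (frames 0–17981) with 1089 frames into that block.
The block's first minute is 1800 frames and the rest 1798 each; 1089 frames reaches minute 0, so 0 × 18 + 0 × 2 = 0 labels have been skipped so far.
Adding those back, label number 1089 + 0 = 1089 at 30 labels/s is 36 s + 9 f = 0 h 0 min 36 s frame 9, i.e. 00:00:36;09.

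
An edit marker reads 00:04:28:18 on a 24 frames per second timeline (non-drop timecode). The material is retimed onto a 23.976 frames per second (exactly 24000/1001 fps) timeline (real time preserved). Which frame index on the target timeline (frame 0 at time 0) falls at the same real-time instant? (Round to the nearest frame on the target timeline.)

frame 6444

Source frame index: (0×3600 + 4×60 + 28) × 24 + 18 = 6450.
Real time: 6450 / (24) = 1075/4 s.
Target frame: (1075/4) × (24000/1001) = 6450000/1001 ≈ 6443.556 → 6444.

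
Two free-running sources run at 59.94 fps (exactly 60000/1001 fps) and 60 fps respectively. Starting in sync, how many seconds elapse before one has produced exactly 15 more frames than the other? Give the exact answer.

The gap grows by |60 − 60000/1001| = 60/1001 frames per second.
Time for a 15-frame gap: 15 ÷ (60/1001) = 250.25 s.

250.25 seconds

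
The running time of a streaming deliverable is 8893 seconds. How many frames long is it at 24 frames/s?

Frames = 8893 × 24 = 213432.

213432 frames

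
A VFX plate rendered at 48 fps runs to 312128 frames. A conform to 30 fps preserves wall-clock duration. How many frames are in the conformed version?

195080 frames

Target frames = source frames × (target rate / source rate) = 312128 × (30)/(48) = 312128 × 5/8 = 195080.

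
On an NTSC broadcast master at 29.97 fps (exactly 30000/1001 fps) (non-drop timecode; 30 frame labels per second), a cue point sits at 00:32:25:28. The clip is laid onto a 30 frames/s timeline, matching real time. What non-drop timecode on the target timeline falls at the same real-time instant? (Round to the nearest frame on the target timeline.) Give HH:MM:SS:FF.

00:32:27:26

Source frame index: (0×3600 + 32×60 + 25) × 30 + 28 = 58378.
Real time: 58378 / (30000/1001) = 29218189/15000 s.
Target frame: (29218189/15000) × (30) = 29218189/500 ≈ 58436.378 → 58436.
At 30 labels/s: frame 58436 → 00:32:27:26.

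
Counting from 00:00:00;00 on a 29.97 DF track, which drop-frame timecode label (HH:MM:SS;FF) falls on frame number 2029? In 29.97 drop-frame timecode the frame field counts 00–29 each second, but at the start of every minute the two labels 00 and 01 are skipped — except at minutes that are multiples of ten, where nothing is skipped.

Ten DF minutes hold 17982 frames, so frame 2029 lies in block 0 (frames 0–17981) with 2029 frames into that block.
The block's first minute is 1800 frames and the rest 1798 each; 2029 frames reaches minute 1, so 0 × 18 + 1 × 2 = 2 labels have been skipped so far.
Adding those back, label number 2029 + 2 = 2031 at 30 labels/s is 67 s + 21 f = 0 h 1 min 7 s frame 21, i.e. 00:01:07;21.

00:01:07;21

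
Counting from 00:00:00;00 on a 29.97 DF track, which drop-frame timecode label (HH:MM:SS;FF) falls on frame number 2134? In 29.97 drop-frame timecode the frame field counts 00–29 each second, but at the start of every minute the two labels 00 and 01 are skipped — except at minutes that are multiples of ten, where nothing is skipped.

Each 10-minute DF block holds 10 × 60 × 30 − 9 × 2 = 17982 frames. 2134 ÷ 17982 → 0 full blocks, remainder 2134.
Within the partial block the first minute is 1800 frames and each further minute 1798, so 1 further minute boundary passed. Total skipped labels = 18 × 0 + 2 × 1 = 2.
Non-drop label index = 2134 + 2 = 2136; at 30 labels/s that is 00:01:11:06, i.e. DF 00:01:11;06.

00:01:11;06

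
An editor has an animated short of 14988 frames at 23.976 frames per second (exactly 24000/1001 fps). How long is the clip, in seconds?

625.1245 seconds

Running time = 14988 / (24000/1001) = 625.1245 s.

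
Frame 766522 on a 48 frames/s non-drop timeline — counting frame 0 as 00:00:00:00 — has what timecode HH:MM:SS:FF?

766522 ÷ 48 = 15969 full seconds, remainder 10 frames.
15969 s = 4 h 26 min 9 s.
Timecode: 04:26:09:10.

04:26:09:10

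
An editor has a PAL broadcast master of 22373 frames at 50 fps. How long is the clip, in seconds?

Running time = 22373 / (50) = 447.46 s.

447.46 seconds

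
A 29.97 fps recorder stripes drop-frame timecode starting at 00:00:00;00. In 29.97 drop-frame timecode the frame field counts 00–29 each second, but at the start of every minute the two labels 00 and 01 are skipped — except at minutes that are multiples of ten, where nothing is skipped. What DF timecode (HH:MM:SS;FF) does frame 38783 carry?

00:21:34;01

Each 10-minute DF block holds 10 × 60 × 30 − 9 × 2 = 17982 frames. 38783 ÷ 17982 → 2 full blocks, remainder 2819.
Within the partial block the first minute is 1800 frames and each further minute 1798, so 1 further minute boundary passed. Total skipped labels = 18 × 2 + 2 × 1 = 38.
Non-drop label index = 38783 + 38 = 38821; at 30 labels/s that is 00:21:34:01, i.e. DF 00:21:34;01.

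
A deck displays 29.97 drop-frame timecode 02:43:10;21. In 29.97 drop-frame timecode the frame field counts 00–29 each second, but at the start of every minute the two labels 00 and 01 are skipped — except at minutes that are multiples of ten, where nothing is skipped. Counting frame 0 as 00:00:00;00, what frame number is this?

As if non-drop at 30 labels/s: (2 × 3600 + 43 × 60 + 10) × 30 + 21 = 293721.
Minute boundaries passed: 163; those not divisible by 10: 163 − 16 = 147; dropped labels = 2 × 147 = 294.
Actual frame index = 293721 − 294 = 293427.

293427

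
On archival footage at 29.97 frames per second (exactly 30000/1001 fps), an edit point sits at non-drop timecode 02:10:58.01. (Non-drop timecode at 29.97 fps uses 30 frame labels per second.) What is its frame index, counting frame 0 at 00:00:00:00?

Total seconds to the label: (2 × 3600 + 10 × 60 + 58) = 7858.
Frame index = 7858 × 30 + 1 = 235741.

frame 235741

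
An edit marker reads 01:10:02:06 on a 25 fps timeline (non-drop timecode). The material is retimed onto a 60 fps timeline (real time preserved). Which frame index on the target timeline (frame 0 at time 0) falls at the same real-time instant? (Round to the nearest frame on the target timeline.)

frame 252134

Source frame index: (1×3600 + 10×60 + 2) × 25 + 6 = 105056.
Real time: 105056 / (25) = 105056/25 s.
Target frame: (105056/25) × (60) = 1260672/5 ≈ 252134.400 → 252134.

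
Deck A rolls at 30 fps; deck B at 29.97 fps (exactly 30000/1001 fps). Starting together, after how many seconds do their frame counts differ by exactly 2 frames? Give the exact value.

1001/15 seconds

The gap grows by |30000/1001 − 30| = 30/1001 frames per second.
Time for a 2-frame gap: 2 ÷ (30/1001) = 1001/15 s.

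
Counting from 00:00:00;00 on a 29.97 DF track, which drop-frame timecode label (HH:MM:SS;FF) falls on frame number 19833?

Ten DF minutes hold 17982 frames, so frame 19833 lies in block 1 (frames 17982–35963) with 1851 frames into that block.
The block's first minute is 1800 frames and the rest 1798 each; 1851 frames reaches minute 1, so 1 × 18 + 1 × 2 = 20 labels have been skipped so far.
Adding those back, label number 19833 + 20 = 19853 at 30 labels/s is 661 s + 23 f = 0 h 11 min 1 s frame 23, i.e. 00:11:01;23.

00:11:01;23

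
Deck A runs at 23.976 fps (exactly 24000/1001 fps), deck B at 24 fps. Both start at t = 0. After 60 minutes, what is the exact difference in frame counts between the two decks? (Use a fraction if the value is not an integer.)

86400/1001 frames

60 min = 3600 s.
A emits 24000/1001 × 3600 = 86400000/1001 frames; B emits 24 × 3600 = 86400.
Difference = 86400/1001 frames (≈ 86.3137); B is ahead of A.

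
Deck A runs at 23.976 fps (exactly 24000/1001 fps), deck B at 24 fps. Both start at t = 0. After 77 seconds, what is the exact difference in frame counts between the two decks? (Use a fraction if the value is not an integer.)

A emits 24000/1001 × 77 = 24000/13 frames; B emits 24 × 77 = 1848.
Difference = 24/13 frames (≈ 1.8462); B is ahead of A.

24/13 frames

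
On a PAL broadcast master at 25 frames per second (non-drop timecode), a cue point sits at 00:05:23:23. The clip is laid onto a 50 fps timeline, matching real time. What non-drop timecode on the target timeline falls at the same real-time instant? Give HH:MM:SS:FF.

00:05:23:46

Source frame index: (0×3600 + 5×60 + 23) × 25 + 23 = 8098.
Real time: 8098 / (25) = 8098/25 s.
Target frame: (8098/25) × (50) = 16196.
At 50 labels/s: frame 16196 → 00:05:23:46.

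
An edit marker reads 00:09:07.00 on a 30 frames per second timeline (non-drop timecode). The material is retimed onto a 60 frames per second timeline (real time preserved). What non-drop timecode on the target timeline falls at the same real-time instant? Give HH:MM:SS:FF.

00:09:07:00

Source frame index: (0×3600 + 9×60 + 7) × 30 + 0 = 16410.
Real time: 16410 / (30) = 547 s.
Target frame: (547) × (60) = 32820.
At 60 labels/s: frame 32820 → 00:09:07:00.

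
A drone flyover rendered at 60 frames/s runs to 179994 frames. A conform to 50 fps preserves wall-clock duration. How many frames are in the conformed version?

Target frames = source frames × (target rate / source rate) = 179994 × (50)/(60) = 179994 × 5/6 = 149995.

149995 frames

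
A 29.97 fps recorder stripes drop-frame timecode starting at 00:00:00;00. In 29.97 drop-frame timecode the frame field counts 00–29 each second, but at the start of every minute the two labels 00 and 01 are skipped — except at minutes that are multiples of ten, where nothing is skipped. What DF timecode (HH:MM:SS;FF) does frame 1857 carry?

Ten DF minutes hold 17982 frames, so frame 1857 lies in block 0 (frames 0–17981) with 1857 frames into that block.
The block's first minute is 1800 frames and the rest 1798 each; 1857 frames reaches minute 1, so 0 × 18 + 1 × 2 = 2 labels have been skipped so far.
Adding those back, label number 1857 + 2 = 1859 at 30 labels/s is 61 s + 29 f = 0 h 1 min 1 s frame 29, i.e. 00:01:01;29.

00:01:01;29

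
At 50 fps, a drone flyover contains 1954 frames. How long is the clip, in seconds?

39.08 seconds

Running time = 1954 / (50) = 39.08 s.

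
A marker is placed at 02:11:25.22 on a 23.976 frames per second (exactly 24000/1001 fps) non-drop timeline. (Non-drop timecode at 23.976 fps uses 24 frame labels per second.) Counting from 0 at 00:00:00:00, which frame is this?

Total seconds to the label: (2 × 3600 + 11 × 60 + 25) = 7885.
Frame index = 7885 × 24 + 22 = 189262.

frame 189262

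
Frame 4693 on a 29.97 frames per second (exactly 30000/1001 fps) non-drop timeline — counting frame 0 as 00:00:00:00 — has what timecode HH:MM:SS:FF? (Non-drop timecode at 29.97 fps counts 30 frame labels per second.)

4693 ÷ 30 = 156 full seconds, remainder 13 frames.
156 s = 0 h 2 min 36 s.
Timecode: 00:02:36:13.

00:02:36:13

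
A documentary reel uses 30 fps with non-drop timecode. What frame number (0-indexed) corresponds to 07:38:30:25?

825325

Total seconds to the label: (7 × 3600 + 38 × 60 + 30) = 27510.
Frame index = 27510 × 30 + 25 = 825325.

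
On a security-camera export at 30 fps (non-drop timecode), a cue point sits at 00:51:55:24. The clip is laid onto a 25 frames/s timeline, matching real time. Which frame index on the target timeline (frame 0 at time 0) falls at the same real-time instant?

frame 77895

Source frame index: (0×3600 + 51×60 + 55) × 30 + 24 = 93474.
Real time: 93474 / (30) = 15579/5 s.
Target frame: (15579/5) × (25) = 77895.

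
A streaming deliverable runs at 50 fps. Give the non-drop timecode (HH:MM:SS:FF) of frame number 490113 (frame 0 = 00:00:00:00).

02:43:22:13

490113 ÷ 50 = 9802 full seconds, remainder 13 frames.
9802 s = 2 h 43 min 22 s.
Timecode: 02:43:22:13.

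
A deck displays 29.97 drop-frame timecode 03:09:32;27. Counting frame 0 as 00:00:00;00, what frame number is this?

Complete 10-minute blocks: 18, each 17982 frames → 323676.
Remaining 9 whole minutes in the current block: 1800 + 8 × 1798 = 16184 frames.
Within the current minute: 32 × 30 + 27 − 2 = 985 (labels ;00/;01 skipped at this minute). Total = 323676 + 16184 + 985 = 340845.

340845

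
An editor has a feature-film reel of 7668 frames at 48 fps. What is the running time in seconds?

159.75 seconds

Running time = 7668 / (48) = 159.75 s.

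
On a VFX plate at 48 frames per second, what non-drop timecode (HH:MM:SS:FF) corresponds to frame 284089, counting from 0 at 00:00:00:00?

01:38:38:25

284089 ÷ 48 = 5918 full seconds, remainder 25 frames.
5918 s = 1 h 38 min 38 s.
Timecode: 01:38:38:25.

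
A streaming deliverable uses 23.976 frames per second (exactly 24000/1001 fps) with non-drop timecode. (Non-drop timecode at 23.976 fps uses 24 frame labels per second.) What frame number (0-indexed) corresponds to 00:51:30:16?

frame 74176

Total seconds to the label: (0 × 3600 + 51 × 60 + 30) = 3090.
Frame index = 3090 × 24 + 16 = 74176.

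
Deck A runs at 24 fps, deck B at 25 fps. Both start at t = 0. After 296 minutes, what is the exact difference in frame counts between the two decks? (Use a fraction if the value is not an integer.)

17760 frames

296 min = 17760 s.
A emits 24 × 17760 = 426240 frames; B emits 25 × 17760 = 444000.
Difference = 17760 frames; B is ahead of A.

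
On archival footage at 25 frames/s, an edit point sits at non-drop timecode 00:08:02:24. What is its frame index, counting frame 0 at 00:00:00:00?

frame 12074

Total seconds to the label: (0 × 3600 + 8 × 60 + 2) = 482.
Frame index = 482 × 25 + 24 = 12074.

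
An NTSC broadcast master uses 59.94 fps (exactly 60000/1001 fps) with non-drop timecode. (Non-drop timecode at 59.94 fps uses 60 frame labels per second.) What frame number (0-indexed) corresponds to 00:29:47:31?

frame 107251

Total seconds to the label: (0 × 3600 + 29 × 60 + 47) = 1787.
Frame index = 1787 × 60 + 31 = 107251.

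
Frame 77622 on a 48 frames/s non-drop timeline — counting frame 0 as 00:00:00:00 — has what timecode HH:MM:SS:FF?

00:26:57:06

77622 ÷ 48 = 1617 full seconds, remainder 6 frames.
1617 s = 0 h 26 min 57 s.
Timecode: 00:26:57:06.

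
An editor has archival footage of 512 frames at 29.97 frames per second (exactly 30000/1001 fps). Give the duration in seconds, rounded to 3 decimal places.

Running time = 512 × 1001/30000 = 32032/1875 s ≈ 17.084 s.

17.084 seconds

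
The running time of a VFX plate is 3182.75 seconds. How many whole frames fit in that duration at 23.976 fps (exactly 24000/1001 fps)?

Frames = 3182.75 × 24000/1001 = 76386000/1001 ≈ 76309.6903.
Complete frames: 76309.

76309 frames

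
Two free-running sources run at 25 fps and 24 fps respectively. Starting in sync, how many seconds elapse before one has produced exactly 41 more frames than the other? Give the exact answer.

The gap grows by |24 − 25| = 1 frame per second.
Time for a 41-frame gap: 41 ÷ (1) = 41 s.

41 seconds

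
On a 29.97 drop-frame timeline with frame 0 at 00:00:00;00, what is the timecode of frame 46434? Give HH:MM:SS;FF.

Ten DF minutes hold 17982 frames, so frame 46434 lies in block 2 (frames 35964–53945) with 10470 frames into that block.
The block's first minute is 1800 frames and the rest 1798 each; 10470 frames reaches minute 5, so 2 × 18 + 5 × 2 = 46 labels have been skipped so far.
Adding those back, label number 46434 + 46 = 46480 at 30 labels/s is 1549 s + 10 f = 0 h 25 min 49 s frame 10, i.e. 00:25:49;10.

00:25:49;10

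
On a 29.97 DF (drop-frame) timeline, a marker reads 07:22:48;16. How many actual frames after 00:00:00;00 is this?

796260

Complete 10-minute blocks: 44, each 17982 frames → 791208.
Remaining 2 whole minutes in the current block: 1800 + 1 × 1798 = 3598 frames.
Within the current minute: 48 × 30 + 16 − 2 = 1454 (labels ;00/;01 skipped at this minute). Total = 791208 + 3598 + 1454 = 796260.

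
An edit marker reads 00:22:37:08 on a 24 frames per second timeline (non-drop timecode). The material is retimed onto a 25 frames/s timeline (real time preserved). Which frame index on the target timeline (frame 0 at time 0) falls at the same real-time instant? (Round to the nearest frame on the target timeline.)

frame 33933

Source frame index: (0×3600 + 22×60 + 37) × 24 + 8 = 32576.
Real time: 32576 / (24) = 4072/3 s.
Target frame: (4072/3) × (25) = 101800/3 ≈ 33933.333 → 33933.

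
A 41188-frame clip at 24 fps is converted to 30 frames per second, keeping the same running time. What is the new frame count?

Target frames = source frames × (target rate / source rate) = 41188 × (30)/(24) = 41188 × 5/4 = 51485.

51485 frames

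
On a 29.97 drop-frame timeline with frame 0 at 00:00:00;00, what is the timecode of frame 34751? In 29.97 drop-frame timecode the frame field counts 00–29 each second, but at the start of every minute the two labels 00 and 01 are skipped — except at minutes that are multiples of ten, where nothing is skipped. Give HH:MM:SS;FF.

00:19:19;17

Each 10-minute DF block holds 10 × 60 × 30 − 9 × 2 = 17982 frames. 34751 ÷ 17982 → 1 full block, remainder 16769.
Within the partial block the first minute is 1800 frames and each further minute 1798, so 9 further minute boundaries passed. Total skipped labels = 18 × 1 + 2 × 9 = 36.
Non-drop label index = 34751 + 36 = 34787; at 30 labels/s that is 00:19:19:17, i.e. DF 00:19:19;17.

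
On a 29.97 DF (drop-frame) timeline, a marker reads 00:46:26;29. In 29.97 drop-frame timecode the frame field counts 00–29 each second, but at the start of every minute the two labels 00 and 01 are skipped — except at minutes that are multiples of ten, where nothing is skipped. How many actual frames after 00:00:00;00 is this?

Complete 10-minute blocks: 4, each 17982 frames → 71928.
Remaining 6 whole minutes in the current block: 1800 + 5 × 1798 = 10790 frames.
Within the current minute: 26 × 30 + 29 − 2 = 807 (labels ;00/;01 skipped at this minute). Total = 71928 + 10790 + 807 = 83525.

83525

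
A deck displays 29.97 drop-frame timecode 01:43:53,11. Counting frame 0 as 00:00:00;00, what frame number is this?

Complete 10-minute blocks: 10, each 17982 frames → 179820.
Remaining 3 whole minutes in the current block: 1800 + 2 × 1798 = 5396 frames.
Within the current minute: 53 × 30 + 11 − 2 = 1599 (labels ;00/;01 skipped at this minute). Total = 179820 + 5396 + 1599 = 186815.

186815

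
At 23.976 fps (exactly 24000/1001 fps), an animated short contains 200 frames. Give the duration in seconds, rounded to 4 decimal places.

Running time = 200 × 1001/24000 = 1001/120 s ≈ 8.3417 s.

8.3417 seconds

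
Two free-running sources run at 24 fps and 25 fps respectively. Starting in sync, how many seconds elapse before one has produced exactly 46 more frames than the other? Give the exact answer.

46 seconds

The gap grows by |25 − 24| = 1 frame per second.
Time for a 46-frame gap: 46 ÷ (1) = 46 s.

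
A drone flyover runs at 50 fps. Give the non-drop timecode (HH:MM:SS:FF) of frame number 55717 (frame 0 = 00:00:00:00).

55717 ÷ 50 = 1114 full seconds, remainder 17 frames.
1114 s = 0 h 18 min 34 s.
Timecode: 00:18:34:17.

00:18:34:17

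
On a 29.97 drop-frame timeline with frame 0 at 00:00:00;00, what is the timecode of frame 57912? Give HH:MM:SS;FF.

00:32:12;10

Each 10-minute DF block holds 10 × 60 × 30 − 9 × 2 = 17982 frames. 57912 ÷ 17982 → 3 full blocks, remainder 3966.
Within the partial block the first minute is 1800 frames and each further minute 1798, so 2 further minute boundaries passed. Total skipped labels = 18 × 3 + 2 × 2 = 58.
Non-drop label index = 57912 + 58 = 57970; at 30 labels/s that is 00:32:12:10, i.e. DF 00:32:12;10.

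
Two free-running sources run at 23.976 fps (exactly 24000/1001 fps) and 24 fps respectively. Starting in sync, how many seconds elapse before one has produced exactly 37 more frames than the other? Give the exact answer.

37037/24 seconds

The gap grows by |24 − 24000/1001| = 24/1001 frames per second.
Time for a 37-frame gap: 37 ÷ (24/1001) = 37037/24 s.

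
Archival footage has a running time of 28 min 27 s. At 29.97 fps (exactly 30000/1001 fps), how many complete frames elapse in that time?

28 min 27 s = 1707 s.
Frames = 1707 × 30000/1001 = 51210000/1001 ≈ 51158.8412.
Complete frames: 51158.

51158 frames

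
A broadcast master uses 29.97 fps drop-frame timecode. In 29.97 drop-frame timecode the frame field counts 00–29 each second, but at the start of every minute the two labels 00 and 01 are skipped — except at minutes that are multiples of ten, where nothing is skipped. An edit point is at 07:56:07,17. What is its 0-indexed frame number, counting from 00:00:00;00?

856169

As if non-drop at 30 labels/s: (7 × 3600 + 56 × 60 + 7) × 30 + 17 = 857027.
Minute boundaries passed: 476; those not divisible by 10: 476 − 47 = 429; dropped labels = 2 × 429 = 858.
Actual frame index = 857027 − 858 = 856169.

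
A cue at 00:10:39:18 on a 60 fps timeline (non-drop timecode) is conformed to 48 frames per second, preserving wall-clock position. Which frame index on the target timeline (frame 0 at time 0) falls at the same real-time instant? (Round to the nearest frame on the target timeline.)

Source frame index: (0×3600 + 10×60 + 39) × 60 + 18 = 38358.
Real time: 38358 / (60) = 6393/10 s.
Target frame: (6393/10) × (48) = 153432/5 ≈ 30686.400 → 30686.

frame 30686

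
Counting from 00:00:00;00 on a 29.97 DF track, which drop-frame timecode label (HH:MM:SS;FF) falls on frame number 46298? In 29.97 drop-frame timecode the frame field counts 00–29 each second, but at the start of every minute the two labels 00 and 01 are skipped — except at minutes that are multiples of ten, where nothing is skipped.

Each 10-minute DF block holds 10 × 60 × 30 − 9 × 2 = 17982 frames. 46298 ÷ 17982 → 2 full blocks, remainder 10334.
Within the partial block the first minute is 1800 frames and each further minute 1798, so 5 further minute boundaries passed. Total skipped labels = 18 × 2 + 2 × 5 = 46.
Non-drop label index = 46298 + 46 = 46344; at 30 labels/s that is 00:25:44:24, i.e. DF 00:25:44;24.

00:25:44;24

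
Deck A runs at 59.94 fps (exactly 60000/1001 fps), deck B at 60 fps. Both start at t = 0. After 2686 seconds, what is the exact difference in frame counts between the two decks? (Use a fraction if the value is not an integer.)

161160/1001 frames

A emits 60000/1001 × 2686 = 161160000/1001 frames; B emits 60 × 2686 = 161160.
Difference = 161160/1001 frames (≈ 160.9990); B is ahead of A.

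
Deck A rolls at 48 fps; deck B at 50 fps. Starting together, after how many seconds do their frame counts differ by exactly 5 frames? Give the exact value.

2.5 seconds

The gap grows by |50 − 48| = 2 frames per second.
Time for a 5-frame gap: 5 ÷ (2) = 2.5 s.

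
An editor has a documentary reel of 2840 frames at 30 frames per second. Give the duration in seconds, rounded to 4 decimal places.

Running time = 2840 × 1/30 = 284/3 s ≈ 94.6667 s.

94.6667 seconds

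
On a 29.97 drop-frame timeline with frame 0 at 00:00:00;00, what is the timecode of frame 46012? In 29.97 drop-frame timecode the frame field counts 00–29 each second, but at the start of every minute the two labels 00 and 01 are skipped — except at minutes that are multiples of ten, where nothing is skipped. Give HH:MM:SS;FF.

Ten DF minutes hold 17982 frames, so frame 46012 lies in block 2 (frames 35964–53945) with 10048 frames into that block.
The block's first minute is 1800 frames and the rest 1798 each; 10048 frames reaches minute 5, so 2 × 18 + 5 × 2 = 46 labels have been skipped so far.
Adding those back, label number 46012 + 46 = 46058 at 30 labels/s is 1535 s + 8 f = 0 h 25 min 35 s frame 8, i.e. 00:25:35;08.

00:25:35;08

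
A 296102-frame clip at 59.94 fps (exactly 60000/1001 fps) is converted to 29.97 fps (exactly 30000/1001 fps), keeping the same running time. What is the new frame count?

148051 frames

Target frames = source frames × (target rate / source rate) = 296102 × (30000/1001)/(60000/1001) = 296102 × 1/2 = 148051.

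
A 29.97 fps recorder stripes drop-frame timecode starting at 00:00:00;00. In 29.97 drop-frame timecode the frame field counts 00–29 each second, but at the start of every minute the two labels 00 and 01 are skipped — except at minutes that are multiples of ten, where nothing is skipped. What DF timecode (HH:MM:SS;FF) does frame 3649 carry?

00:02:01;23

Each 10-minute DF block holds 10 × 60 × 30 − 9 × 2 = 17982 frames. 3649 ÷ 17982 → 0 full blocks, remainder 3649.
Within the partial block the first minute is 1800 frames and each further minute 1798, so 2 further minute boundaries passed. Total skipped labels = 18 × 0 + 2 × 2 = 4.
Non-drop label index = 3649 + 4 = 3653; at 30 labels/s that is 00:02:01:23, i.e. DF 00:02:01;23.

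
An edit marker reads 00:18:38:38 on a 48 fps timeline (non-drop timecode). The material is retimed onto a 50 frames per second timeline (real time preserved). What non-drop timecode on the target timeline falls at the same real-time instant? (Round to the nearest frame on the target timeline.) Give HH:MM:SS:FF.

00:18:38:40

Source frame index: (0×3600 + 18×60 + 38) × 48 + 38 = 53702.
Real time: 53702 / (48) = 26851/24 s.
Target frame: (26851/24) × (50) = 671275/12 ≈ 55939.583 → 55940.
At 50 labels/s: frame 55940 → 00:18:38:40.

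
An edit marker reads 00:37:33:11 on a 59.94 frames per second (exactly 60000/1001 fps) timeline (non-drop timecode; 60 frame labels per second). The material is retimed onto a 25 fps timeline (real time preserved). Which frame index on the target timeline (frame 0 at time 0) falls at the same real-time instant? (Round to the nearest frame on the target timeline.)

Source frame index: (0×3600 + 37×60 + 33) × 60 + 11 = 135191.
Real time: 135191 / (60000/1001) = 135326191/60000 s.
Target frame: (135326191/60000) × (25) = 135326191/2400 ≈ 56385.913 → 56386.

frame 56386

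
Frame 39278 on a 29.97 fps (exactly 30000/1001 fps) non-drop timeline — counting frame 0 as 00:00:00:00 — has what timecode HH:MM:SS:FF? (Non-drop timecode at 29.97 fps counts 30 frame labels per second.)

00:21:49:08

39278 ÷ 30 = 1309 full seconds, remainder 8 frames.
1309 s = 0 h 21 min 49 s.
Timecode: 00:21:49:08.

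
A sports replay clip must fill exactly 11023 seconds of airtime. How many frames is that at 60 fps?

Frames = 11023 × 60 = 661380.

661380 frames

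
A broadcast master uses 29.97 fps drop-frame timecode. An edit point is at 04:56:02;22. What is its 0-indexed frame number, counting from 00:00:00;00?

Complete 10-minute blocks: 29, each 17982 frames → 521478.
Remaining 6 whole minutes in the current block: 1800 + 5 × 1798 = 10790 frames.
Within the current minute: 2 × 30 + 22 − 2 = 80 (labels ;00/;01 skipped at this minute). Total = 521478 + 10790 + 80 = 532348.

532348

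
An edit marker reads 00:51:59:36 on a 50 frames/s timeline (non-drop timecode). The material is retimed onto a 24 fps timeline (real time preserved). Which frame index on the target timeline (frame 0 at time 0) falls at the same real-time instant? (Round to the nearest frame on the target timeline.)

Source frame index: (0×3600 + 51×60 + 59) × 50 + 36 = 155986.
Real time: 155986 / (50) = 77993/25 s.
Target frame: (77993/25) × (24) = 1871832/25 ≈ 74873.280 → 74873.

frame 74873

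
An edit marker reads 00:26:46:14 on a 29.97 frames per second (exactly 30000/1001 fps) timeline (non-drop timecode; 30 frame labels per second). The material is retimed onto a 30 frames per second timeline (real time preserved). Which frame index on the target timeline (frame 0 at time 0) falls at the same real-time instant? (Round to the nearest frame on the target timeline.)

Source frame index: (0×3600 + 26×60 + 46) × 30 + 14 = 48194.
Real time: 48194 / (30000/1001) = 24121097/15000 s.
Target frame: (24121097/15000) × (30) = 24121097/500 ≈ 48242.194 → 48242.

frame 48242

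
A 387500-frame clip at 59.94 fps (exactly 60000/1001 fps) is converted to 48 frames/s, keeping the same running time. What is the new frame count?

Target frames = source frames × (target rate / source rate) = 387500 × (48)/(60000/1001) = 387500 × 1001/1250 = 310310.

310310 frames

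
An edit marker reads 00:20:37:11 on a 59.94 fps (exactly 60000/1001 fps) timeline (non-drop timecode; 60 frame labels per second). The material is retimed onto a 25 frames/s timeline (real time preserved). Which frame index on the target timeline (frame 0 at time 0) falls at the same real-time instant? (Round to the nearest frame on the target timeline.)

Source frame index: (0×3600 + 20×60 + 37) × 60 + 11 = 74231.
Real time: 74231 / (60000/1001) = 74305231/60000 s.
Target frame: (74305231/60000) × (25) = 74305231/2400 ≈ 30960.513 → 30961.

frame 30961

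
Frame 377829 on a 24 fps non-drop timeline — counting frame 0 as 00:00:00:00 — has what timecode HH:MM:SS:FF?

04:22:22:21

377829 ÷ 24 = 15742 full seconds, remainder 21 frames.
15742 s = 4 h 22 min 22 s.
Timecode: 04:22:22:21.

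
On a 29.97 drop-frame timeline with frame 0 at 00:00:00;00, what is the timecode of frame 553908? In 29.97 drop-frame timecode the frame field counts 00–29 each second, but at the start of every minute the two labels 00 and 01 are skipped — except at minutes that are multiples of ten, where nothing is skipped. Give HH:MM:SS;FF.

05:08:02;04

Each 10-minute DF block holds 10 × 60 × 30 − 9 × 2 = 17982 frames. 553908 ÷ 17982 → 30 full blocks, remainder 14448.
Within the partial block the first minute is 1800 frames and each further minute 1798, so 8 further minute boundaries passed. Total skipped labels = 18 × 30 + 2 × 8 = 556.
Non-drop label index = 553908 + 556 = 554464; at 30 labels/s that is 05:08:02:04, i.e. DF 05:08:02;04.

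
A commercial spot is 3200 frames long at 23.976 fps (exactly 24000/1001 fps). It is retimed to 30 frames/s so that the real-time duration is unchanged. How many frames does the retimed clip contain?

Target frames = source frames × (target rate / source rate) = 3200 × (30)/(24000/1001) = 3200 × 1001/800 = 4004.

4004 frames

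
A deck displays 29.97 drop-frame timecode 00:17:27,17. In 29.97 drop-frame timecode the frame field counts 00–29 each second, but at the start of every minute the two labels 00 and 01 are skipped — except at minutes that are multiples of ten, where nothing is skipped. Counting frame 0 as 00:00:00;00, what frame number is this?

As if non-drop at 30 labels/s: (0 × 3600 + 17 × 60 + 27) × 30 + 17 = 31427.
Minute boundaries passed: 17; those not divisible by 10: 17 − 1 = 16; dropped labels = 2 × 16 = 32.
Actual frame index = 31427 − 32 = 31395.

31395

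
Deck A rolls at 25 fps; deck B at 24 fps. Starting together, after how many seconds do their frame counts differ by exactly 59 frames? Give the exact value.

The gap grows by |24 − 25| = 1 frame per second.
Time for a 59-frame gap: 59 ÷ (1) = 59 s.

59 seconds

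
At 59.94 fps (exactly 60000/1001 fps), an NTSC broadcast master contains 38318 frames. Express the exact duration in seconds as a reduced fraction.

19178159/30000 seconds

Running time = 38318 ÷ (60000/1001) = 38318 × 1001/60000 = 19178159/30000 s.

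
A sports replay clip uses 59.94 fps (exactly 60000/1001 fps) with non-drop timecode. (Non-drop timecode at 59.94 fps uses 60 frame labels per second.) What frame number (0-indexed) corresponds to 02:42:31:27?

frame 585087

Total seconds to the label: (2 × 3600 + 42 × 60 + 31) = 9751.
Frame index = 9751 × 60 + 27 = 585087.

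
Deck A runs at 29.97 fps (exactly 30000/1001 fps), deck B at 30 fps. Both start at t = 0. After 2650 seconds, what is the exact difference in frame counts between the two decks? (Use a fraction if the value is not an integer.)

A emits 30000/1001 × 2650 = 79500000/1001 frames; B emits 30 × 2650 = 79500.
Difference = 79500/1001 frames (≈ 79.4206); B is ahead of A.

79500/1001 frames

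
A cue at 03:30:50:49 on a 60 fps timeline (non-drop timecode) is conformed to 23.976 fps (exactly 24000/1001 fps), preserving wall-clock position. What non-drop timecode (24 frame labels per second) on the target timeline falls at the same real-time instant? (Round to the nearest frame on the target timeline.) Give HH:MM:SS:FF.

03:30:38:04

Source frame index: (3×3600 + 30×60 + 50) × 60 + 49 = 759049.
Real time: 759049 / (60) = 759049/60 s.
Target frame: (759049/60) × (24000/1001) = 303619600/1001 ≈ 303316.284 → 303316.
At 24 labels/s: frame 303316 → 03:30:38:04.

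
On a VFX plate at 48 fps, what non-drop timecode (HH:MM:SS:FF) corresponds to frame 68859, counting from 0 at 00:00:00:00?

00:23:54:27

68859 ÷ 48 = 1434 full seconds, remainder 27 frames.
1434 s = 0 h 23 min 54 s.
Timecode: 00:23:54:27.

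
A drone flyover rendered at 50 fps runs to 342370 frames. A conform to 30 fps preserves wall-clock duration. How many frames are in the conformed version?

Target frames = source frames × (target rate / source rate) = 342370 × (30)/(50) = 342370 × 3/5 = 205422.

205422 frames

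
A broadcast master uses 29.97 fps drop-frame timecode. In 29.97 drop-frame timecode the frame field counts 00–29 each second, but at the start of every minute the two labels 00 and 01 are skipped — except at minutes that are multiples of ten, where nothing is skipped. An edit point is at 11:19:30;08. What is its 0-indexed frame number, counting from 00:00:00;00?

Complete 10-minute blocks: 67, each 17982 frames → 1204794.
Remaining 9 whole minutes in the current block: 1800 + 8 × 1798 = 16184 frames.
Within the current minute: 30 × 30 + 8 − 2 = 906 (labels ;00/;01 skipped at this minute). Total = 1204794 + 16184 + 906 = 1221884.

1221884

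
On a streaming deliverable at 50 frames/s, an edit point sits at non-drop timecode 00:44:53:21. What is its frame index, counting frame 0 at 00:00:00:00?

134671

Total seconds to the label: (0 × 3600 + 44 × 60 + 53) = 2693.
Frame index = 2693 × 50 + 21 = 134671.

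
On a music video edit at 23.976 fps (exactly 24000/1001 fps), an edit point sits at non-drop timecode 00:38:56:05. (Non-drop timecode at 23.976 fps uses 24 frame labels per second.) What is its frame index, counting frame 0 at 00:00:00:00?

frame 56069

Total seconds to the label: (0 × 3600 + 38 × 60 + 56) = 2336.
Frame index = 2336 × 24 + 5 = 56069.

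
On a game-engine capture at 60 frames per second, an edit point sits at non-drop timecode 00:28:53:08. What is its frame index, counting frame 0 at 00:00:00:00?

103988

Total seconds to the label: (0 × 3600 + 28 × 60 + 53) = 1733.
Frame index = 1733 × 60 + 8 = 103988.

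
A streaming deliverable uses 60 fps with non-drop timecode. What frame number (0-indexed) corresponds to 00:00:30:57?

1857

Total seconds to the label: (0 × 3600 + 0 × 60 + 30) = 30.
Frame index = 30 × 60 + 57 = 1857.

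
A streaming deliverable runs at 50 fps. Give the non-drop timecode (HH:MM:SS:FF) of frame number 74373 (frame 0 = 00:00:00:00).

74373 ÷ 50 = 1487 full seconds, remainder 23 frames.
1487 s = 0 h 24 min 47 s.
Timecode: 00:24:47:23.

00:24:47:23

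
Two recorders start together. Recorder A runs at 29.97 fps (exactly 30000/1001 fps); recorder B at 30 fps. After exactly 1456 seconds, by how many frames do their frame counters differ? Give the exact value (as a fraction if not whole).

480/11 frames

A emits 30000/1001 × 1456 = 480000/11 frames; B emits 30 × 1456 = 43680.
Difference = 480/11 frames (≈ 43.6364); B is ahead of A.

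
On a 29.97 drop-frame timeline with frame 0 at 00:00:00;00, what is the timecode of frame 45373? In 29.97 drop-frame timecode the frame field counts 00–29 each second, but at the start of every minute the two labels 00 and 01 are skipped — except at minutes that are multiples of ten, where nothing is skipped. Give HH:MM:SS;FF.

Ten DF minutes hold 17982 frames, so frame 45373 lies in block 2 (frames 35964–53945) with 9409 frames into that block.
The block's first minute is 1800 frames and the rest 1798 each; 9409 frames reaches minute 5, so 2 × 18 + 5 × 2 = 46 labels have been skipped so far.
Adding those back, label number 45373 + 46 = 45419 at 30 labels/s is 1513 s + 29 f = 0 h 25 min 13 s frame 29, i.e. 00:25:13;29.

00:25:13;29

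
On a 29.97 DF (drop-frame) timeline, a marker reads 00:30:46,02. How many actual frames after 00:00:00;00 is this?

Complete 10-minute blocks: 3, each 17982 frames → 53946.
Remaining 0 whole minutes in the current block: 0 frames.
Within the current minute: 46 × 30 + 2 = 1382. Total = 53946 + 0 + 1382 = 55328.

55328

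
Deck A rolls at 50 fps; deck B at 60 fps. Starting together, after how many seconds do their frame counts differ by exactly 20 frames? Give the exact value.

The gap grows by |60 − 50| = 10 frames per second.
Time for a 20-frame gap: 20 ÷ (10) = 2 s.

2 seconds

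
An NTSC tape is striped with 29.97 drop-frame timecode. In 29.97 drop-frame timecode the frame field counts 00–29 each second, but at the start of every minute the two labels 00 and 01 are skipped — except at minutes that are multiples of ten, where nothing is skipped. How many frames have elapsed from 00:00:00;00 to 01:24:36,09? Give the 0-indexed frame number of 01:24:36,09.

As if non-drop at 30 labels/s: (1 × 3600 + 24 × 60 + 36) × 30 + 9 = 152289.
Minute boundaries passed: 84; those not divisible by 10: 84 − 8 = 76; dropped labels = 2 × 76 = 152.
Actual frame index = 152289 − 152 = 152137.

152137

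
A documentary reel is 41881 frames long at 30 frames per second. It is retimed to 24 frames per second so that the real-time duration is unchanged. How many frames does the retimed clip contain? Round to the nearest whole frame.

Frames at target rate = 41881 × (24) / (30) = 167524/5 ≈ 33504.800.
Nearest whole frame: 33505.

33505 frames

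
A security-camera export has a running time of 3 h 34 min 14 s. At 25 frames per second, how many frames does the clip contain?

3 h 34 min 14 s = 12854 s.
Frames = 12854 × 25 = 321350.

321350 frames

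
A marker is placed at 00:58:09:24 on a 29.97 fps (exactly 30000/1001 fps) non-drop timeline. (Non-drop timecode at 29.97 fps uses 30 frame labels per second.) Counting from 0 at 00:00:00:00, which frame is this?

Total seconds to the label: (0 × 3600 + 58 × 60 + 9) = 3489.
Frame index = 3489 × 30 + 24 = 104694.

frame 104694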